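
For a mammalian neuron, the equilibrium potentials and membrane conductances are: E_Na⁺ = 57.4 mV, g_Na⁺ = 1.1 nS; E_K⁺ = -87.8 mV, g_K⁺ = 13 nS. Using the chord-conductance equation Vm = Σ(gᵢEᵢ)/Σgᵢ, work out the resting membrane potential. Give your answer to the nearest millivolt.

Σ gᵢEᵢ = 1.1·(57.4) + 13·(-87.8) = -1078.26
Σ gᵢ = 1.1 + 13 = 14.1
Vm = -1078.26 / 14.1 = -76.47 mV

-76 mV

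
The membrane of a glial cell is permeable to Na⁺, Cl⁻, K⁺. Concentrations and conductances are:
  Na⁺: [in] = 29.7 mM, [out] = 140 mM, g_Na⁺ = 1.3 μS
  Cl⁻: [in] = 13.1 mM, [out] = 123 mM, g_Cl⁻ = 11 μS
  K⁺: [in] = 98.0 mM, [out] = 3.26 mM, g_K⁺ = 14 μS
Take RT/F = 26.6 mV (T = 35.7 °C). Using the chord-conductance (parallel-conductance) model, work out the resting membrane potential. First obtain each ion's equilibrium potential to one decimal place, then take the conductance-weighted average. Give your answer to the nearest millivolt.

-71 mV

E_Na⁺ = (26.6/1)·ln(140/29.7) = 41.2 mV
E_Cl⁻ = (26.6/-1)·ln(123/13.1) = -59.6 mV
E_K⁺ = (26.6/1)·ln(3.26/98.0) = -90.5 mV
Vm = (Σ gᵢEᵢ)/(Σ gᵢ) = (1.3·41.2 + 11·-59.6 + 14·-90.5) / (1.3 + 11 + 14)
= -1869.04 / 26.3 = -71.07 mV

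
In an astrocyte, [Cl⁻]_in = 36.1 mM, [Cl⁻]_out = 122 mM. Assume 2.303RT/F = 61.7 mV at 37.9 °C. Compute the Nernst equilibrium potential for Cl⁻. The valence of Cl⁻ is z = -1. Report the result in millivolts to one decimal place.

-32.6 mV

E = (61.7/z) · log₁₀([Cl⁻]_out/[Cl⁻]_in) with z = -1.
For an anion, dividing by z = -1 reverses the sign.
= (61.7/-1) · log₁₀(122/36.1) = -61.70 · log₁₀(3.38)
= -61.70 · (0.5289) = -32.63 mV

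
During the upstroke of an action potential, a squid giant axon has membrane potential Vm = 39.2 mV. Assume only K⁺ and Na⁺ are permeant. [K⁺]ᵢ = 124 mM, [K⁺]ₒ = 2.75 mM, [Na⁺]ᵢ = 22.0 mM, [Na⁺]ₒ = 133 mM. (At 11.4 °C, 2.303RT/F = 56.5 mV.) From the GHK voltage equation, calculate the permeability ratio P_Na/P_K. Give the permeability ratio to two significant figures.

25

Let α = P_Na/P_K. GHK: Vm = 56.5·log₁₀[(Kₒ + α·Naₒ)/(Kᵢ + α·Naᵢ)].
10^(Vm/56.5) = 10^(39.2/56.5) = 4.9409
So 4.9409·(Kᵢ + α·Naᵢ) = Kₒ + α·Naₒ → α = (4.9409·124.0 − 2.75) / (133.0 − 4.9409·22.0)
α = (612.7 − 2.75) / (133.0 − 108.7) = 609.9/24.3 = 25.1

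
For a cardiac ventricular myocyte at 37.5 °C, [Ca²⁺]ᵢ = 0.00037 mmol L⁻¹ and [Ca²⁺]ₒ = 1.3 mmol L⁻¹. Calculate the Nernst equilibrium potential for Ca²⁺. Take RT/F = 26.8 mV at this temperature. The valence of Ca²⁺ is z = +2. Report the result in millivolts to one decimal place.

E = (26.8/z) · ln([Ca²⁺]_out/[Ca²⁺]_in) with z = +2.
= (26.8/2) · ln(1.3/0.00037) = 13.40 · ln(3514)
= 13.40 · (8.1644) = 109.40 mV

109.4 mV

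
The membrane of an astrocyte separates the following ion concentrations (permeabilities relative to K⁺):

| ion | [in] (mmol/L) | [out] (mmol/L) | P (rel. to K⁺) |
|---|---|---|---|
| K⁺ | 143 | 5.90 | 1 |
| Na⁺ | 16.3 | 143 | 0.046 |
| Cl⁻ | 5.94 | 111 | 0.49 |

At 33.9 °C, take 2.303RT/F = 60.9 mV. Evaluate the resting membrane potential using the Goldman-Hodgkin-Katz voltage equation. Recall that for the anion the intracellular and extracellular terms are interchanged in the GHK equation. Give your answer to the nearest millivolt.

Vm = 60.9 · log₁₀[(Σ P·[cation]ₒ + Σ P·[anion]ᵢ) / (Σ P·[cation]ᵢ + Σ P·[anion]ₒ)]
Numerator = 1×5.90 + 0.046×143 + 0.49×5.94 = 15.39
Denominator = 1×143 + 0.046×16.3 + 0.49×111 = 198.1
Vm = 60.9 · log₁₀(0.077665) = 60.9 × (-1.1098) = -67.59 mV

-68 mV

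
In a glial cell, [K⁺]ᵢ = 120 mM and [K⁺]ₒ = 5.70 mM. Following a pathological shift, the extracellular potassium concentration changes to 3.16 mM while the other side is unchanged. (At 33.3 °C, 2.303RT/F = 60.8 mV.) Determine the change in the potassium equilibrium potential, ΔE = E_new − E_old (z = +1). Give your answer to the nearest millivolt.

E_old = (60.8/1)·log₁₀(5.70/120) = -80.46 mV
E_new = (60.8/1)·log₁₀(3.16/120) = -96.03 mV
ΔE = -96.03 − (-80.46) = -15.58 mV

-16 mV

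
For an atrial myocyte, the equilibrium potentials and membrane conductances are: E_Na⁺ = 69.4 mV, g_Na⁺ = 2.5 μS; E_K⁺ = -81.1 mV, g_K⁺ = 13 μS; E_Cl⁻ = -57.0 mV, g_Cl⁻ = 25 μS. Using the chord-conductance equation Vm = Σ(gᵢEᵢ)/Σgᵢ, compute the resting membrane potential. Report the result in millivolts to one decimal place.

-56.9 mV

Σ gᵢEᵢ = 2.5·(69.4) + 13·(-81.1) + 25·(-57.0) = -2305.80
Σ gᵢ = 2.5 + 13 + 25 = 40.5
Vm = -2305.80 / 40.5 = -56.93 mV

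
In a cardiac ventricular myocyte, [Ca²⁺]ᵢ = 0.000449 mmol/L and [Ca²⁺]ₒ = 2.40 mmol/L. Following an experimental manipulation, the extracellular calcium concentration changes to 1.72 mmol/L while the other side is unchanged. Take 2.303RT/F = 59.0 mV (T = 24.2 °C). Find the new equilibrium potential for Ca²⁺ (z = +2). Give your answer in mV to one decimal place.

After the shift: [Ca²⁺]_out = 1.72, [Ca²⁺]_in = 0.000449 mmol/L.
E_new = (59.0/2)·log₁₀(1.72/0.000449) = 29.50 · (3.5833) = 105.71 mV

105.7 mV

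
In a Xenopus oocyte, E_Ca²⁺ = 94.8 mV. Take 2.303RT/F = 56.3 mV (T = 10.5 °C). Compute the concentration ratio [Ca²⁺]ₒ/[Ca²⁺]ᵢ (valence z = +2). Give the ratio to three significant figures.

log₁₀([out]/[in]) = E·z/(56.3) = 94.8 × 2 / 56.3 = 3.3677
[out]/[in] = 10^(3.3677) = 2332

2330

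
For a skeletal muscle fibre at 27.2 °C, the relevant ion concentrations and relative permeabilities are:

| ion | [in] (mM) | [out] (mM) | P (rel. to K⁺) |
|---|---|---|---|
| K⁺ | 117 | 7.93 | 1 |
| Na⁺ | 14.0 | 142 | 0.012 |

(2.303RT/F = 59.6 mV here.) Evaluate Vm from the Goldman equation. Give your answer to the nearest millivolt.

Vm = 59.6 · log₁₀[(Σ P·[cation]ₒ + Σ P·[anion]ᵢ) / (Σ P·[cation]ᵢ + Σ P·[anion]ₒ)]
Numerator = 1×7.93 + 0.012×142 = 9.634
Denominator = 1×117 + 0.012×14.0 = 117.2
Vm = 59.6 · log₁₀(0.082224) = 59.6 × (-1.0850) = -64.67 mV

-65 mV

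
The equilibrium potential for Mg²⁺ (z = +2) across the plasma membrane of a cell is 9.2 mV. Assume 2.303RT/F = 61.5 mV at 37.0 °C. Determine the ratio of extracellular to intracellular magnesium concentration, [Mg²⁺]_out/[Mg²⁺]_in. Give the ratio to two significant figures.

log₁₀([out]/[in]) = E·z/(61.5) = 9.2 × 2 / 61.5 = 0.2992
[out]/[in] = 10^(0.2992) = 1.992

2.0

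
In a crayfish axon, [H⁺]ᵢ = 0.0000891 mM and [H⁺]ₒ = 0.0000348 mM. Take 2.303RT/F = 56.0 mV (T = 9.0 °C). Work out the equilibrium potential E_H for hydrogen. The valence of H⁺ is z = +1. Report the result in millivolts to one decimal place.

E = (56.0/z) · log₁₀([H⁺]_out/[H⁺]_in) with z = +1.
= (56.0/1) · log₁₀(0.0000348/0.0000891) = 56.00 · log₁₀(0.3906)
= 56.00 · (-0.4083) = -22.86 mV

-22.9 mV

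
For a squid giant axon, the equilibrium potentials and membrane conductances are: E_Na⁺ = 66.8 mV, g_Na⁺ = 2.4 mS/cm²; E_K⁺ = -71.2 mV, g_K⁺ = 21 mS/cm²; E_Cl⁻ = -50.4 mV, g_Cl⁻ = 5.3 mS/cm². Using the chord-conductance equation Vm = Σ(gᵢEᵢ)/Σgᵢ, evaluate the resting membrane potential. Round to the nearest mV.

Σ gᵢEᵢ = 2.4·(66.8) + 21·(-71.2) + 5.3·(-50.4) = -1602.00
Σ gᵢ = 2.4 + 21 + 5.3 = 28.7
Vm = -1602.00 / 28.7 = -55.82 mV

-56 mV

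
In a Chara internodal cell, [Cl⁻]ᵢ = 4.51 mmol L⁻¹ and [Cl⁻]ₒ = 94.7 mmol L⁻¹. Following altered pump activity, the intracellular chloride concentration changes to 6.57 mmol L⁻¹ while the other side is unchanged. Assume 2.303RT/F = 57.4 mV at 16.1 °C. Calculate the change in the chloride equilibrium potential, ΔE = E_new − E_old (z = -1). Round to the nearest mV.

E_old = (57.4/-1)·log₁₀(94.7/4.51) = -75.89 mV
E_new = (57.4/-1)·log₁₀(94.7/6.57) = -66.51 mV
ΔE = -66.51 − (-75.89) = 9.38 mV

9 mV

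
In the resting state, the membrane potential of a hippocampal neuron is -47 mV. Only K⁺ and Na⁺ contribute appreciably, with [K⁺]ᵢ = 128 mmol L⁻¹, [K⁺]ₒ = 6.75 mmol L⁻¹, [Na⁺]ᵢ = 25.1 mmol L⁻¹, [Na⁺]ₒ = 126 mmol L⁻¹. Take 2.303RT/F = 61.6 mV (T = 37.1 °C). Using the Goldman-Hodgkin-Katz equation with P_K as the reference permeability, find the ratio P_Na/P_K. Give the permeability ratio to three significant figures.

Let α = P_Na/P_K. GHK: Vm = 61.6·log₁₀[(Kₒ + α·Naₒ)/(Kᵢ + α·Naᵢ)].
10^(Vm/61.6) = 10^(-47.0/61.6) = 0.17259
So 0.17259·(Kᵢ + α·Naᵢ) = Kₒ + α·Naₒ → α = (0.17259·128.0 − 6.75) / (126.0 − 0.17259·25.1)
α = (22.09 − 6.75) / (126.0 − 4.332) = 15.34/121.7 = 0.1261

0.126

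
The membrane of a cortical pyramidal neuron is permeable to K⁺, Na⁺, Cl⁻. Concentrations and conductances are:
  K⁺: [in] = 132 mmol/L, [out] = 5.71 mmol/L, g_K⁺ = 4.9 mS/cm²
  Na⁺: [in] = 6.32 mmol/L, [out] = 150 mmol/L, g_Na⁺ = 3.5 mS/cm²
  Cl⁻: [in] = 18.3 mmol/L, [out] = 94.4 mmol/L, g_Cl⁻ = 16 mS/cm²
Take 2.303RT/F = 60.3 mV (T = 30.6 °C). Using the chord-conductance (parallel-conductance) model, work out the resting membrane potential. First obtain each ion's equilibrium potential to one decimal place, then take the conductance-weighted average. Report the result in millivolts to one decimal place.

-32.8 mV

E_K⁺ = (60.3/1)·log₁₀(5.71/132) = -82.2 mV
E_Na⁺ = (60.3/1)·log₁₀(150/6.32) = 82.9 mV
E_Cl⁻ = (60.3/-1)·log₁₀(94.4/18.3) = -43.0 mV
Vm = (Σ gᵢEᵢ)/(Σ gᵢ) = (4.9·-82.2 + 3.5·82.9 + 16·-43.0) / (4.9 + 3.5 + 16)
= -800.63 / 24.4 = -32.81 mV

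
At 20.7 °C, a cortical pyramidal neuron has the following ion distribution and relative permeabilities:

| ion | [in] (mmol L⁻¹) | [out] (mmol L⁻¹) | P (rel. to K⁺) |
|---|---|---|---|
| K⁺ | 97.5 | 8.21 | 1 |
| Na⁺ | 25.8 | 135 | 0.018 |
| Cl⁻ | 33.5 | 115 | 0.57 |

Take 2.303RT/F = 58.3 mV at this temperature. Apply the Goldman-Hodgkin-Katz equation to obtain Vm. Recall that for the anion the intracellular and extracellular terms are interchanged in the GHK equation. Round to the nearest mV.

Vm = 58.3 · log₁₀[(Σ P·[cation]ₒ + Σ P·[anion]ᵢ) / (Σ P·[cation]ᵢ + Σ P·[anion]ₒ)]
Numerator = 1×8.21 + 0.018×135 + 0.57×33.5 = 29.73
Denominator = 1×97.5 + 0.018×25.8 + 0.57×115 = 163.5
Vm = 58.3 · log₁₀(0.18185) = 58.3 × (-0.7403) = -43.16 mV

-43 mV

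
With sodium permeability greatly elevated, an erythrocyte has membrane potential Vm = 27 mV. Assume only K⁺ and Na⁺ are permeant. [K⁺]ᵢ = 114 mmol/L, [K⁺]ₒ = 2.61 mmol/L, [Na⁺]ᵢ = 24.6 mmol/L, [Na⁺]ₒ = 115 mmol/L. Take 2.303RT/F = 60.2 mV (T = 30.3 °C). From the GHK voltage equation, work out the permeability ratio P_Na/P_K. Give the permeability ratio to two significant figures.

6.9

Let α = P_Na/P_K. GHK: Vm = 60.2·log₁₀[(Kₒ + α·Naₒ)/(Kᵢ + α·Naᵢ)].
10^(Vm/60.2) = 10^(27.0/60.2) = 2.8087
So 2.8087·(Kᵢ + α·Naᵢ) = Kₒ + α·Naₒ → α = (2.8087·114.0 − 2.61) / (115.0 − 2.8087·24.6)
α = (320.2 − 2.61) / (115.0 − 69.09) = 317.6/45.91 = 6.918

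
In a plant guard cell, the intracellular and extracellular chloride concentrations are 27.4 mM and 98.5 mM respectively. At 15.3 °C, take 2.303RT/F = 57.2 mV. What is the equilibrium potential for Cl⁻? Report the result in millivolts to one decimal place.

E = (57.2/z) · log₁₀([Cl⁻]_out/[Cl⁻]_in) with z = -1.
For an anion, dividing by z = -1 reverses the sign.
= (57.2/-1) · log₁₀(98.5/27.4) = -57.20 · log₁₀(3.595)
= -57.20 · (0.5557) = -31.79 mV

-31.8 mV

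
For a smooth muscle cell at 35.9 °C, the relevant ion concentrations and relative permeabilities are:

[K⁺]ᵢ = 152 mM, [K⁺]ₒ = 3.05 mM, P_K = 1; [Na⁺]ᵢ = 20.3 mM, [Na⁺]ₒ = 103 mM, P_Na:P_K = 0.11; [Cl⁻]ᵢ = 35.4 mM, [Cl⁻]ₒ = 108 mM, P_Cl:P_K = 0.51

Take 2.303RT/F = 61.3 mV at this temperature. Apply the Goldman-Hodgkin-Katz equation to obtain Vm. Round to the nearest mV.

Vm = 61.3 · log₁₀[(Σ P·[cation]ₒ + Σ P·[anion]ᵢ) / (Σ P·[cation]ᵢ + Σ P·[anion]ₒ)]
Numerator = 1×3.05 + 0.11×103 + 0.51×35.4 = 32.43
Denominator = 1×152 + 0.11×20.3 + 0.51×108 = 209.3
Vm = 61.3 · log₁₀(0.15495) = 61.3 × (-0.8098) = -49.64 mV

-50 mV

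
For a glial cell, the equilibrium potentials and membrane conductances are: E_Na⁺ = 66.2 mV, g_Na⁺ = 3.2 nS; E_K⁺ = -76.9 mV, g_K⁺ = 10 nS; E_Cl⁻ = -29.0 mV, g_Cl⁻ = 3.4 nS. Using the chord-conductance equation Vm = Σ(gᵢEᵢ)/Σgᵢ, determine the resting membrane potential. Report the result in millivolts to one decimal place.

-39.5 mV

Σ gᵢEᵢ = 3.2·(66.2) + 10·(-76.9) + 3.4·(-29.0) = -655.76
Σ gᵢ = 3.2 + 10 + 3.4 = 16.6
Vm = -655.76 / 16.6 = -39.50 mV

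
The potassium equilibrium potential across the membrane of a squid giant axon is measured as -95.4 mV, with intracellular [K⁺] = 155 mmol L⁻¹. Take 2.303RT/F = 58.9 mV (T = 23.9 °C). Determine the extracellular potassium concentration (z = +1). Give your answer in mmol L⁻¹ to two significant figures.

Nernst: E = (58.9/1) · log₁₀([out]/[in]), so log₁₀([out]/[in]) = -95.4 × 1 / 58.9 = -1.6197.
[out]/[in] = 10^(-1.6197) = 0.02401.
[out] = 0.02401 × 155 = 3.721 mmol L⁻¹.

3.7 mmol L⁻¹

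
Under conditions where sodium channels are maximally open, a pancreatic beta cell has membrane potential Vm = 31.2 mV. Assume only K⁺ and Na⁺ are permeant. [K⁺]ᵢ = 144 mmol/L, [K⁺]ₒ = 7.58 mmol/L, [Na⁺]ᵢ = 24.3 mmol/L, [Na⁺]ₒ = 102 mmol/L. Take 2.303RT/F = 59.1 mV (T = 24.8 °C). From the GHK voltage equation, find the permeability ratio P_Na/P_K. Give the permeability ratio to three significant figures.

23.8

Let α = P_Na/P_K. GHK: Vm = 59.1·log₁₀[(Kₒ + α·Naₒ)/(Kᵢ + α·Naᵢ)].
10^(Vm/59.1) = 10^(31.2/59.1) = 3.3722
So 3.3722·(Kᵢ + α·Naᵢ) = Kₒ + α·Naₒ → α = (3.3722·144.0 − 7.58) / (102.0 − 3.3722·24.3)
α = (485.6 − 7.58) / (102.0 − 81.95) = 478/20.05 = 23.84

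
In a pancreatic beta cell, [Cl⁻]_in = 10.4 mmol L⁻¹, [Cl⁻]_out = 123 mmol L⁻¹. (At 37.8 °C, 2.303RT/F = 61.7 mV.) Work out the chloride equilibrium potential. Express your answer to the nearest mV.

E = (61.7/z) · log₁₀([Cl⁻]_out/[Cl⁻]_in) with z = -1.
For an anion, dividing by z = -1 reverses the sign.
= (61.7/-1) · log₁₀(123/10.4) = -61.70 · log₁₀(11.83)
= -61.70 · (1.0729) = -66.20 mV

-66 mV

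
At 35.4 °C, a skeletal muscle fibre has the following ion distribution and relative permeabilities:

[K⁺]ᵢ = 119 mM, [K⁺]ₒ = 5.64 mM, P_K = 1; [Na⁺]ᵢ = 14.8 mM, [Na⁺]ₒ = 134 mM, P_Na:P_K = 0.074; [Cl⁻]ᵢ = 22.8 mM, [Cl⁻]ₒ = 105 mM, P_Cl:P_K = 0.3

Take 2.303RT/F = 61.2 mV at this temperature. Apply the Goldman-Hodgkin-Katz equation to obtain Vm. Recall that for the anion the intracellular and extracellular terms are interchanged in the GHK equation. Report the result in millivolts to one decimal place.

-50.8 mV

Vm = 61.2 · log₁₀[(Σ P·[cation]ₒ + Σ P·[anion]ᵢ) / (Σ P·[cation]ᵢ + Σ P·[anion]ₒ)]
Numerator = 1×5.64 + 0.074×134 + 0.3×22.8 = 22.4
Denominator = 1×119 + 0.074×14.8 + 0.3×105 = 151.6
Vm = 61.2 · log₁₀(0.14774) = 61.2 × (-0.8305) = -50.83 mV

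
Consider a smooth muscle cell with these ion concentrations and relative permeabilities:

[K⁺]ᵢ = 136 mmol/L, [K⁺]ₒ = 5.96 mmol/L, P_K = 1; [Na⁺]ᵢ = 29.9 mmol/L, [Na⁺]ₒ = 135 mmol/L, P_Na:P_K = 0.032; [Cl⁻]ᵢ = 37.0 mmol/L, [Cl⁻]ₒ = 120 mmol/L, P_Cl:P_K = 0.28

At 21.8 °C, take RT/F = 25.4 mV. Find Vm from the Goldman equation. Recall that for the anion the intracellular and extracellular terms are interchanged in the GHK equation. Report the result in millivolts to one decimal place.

-53.6 mV

Vm = 25.4 · ln[(Σ P·[cation]ₒ + Σ P·[anion]ᵢ) / (Σ P·[cation]ᵢ + Σ P·[anion]ₒ)]
Numerator = 1×5.96 + 0.032×135 + 0.28×37.0 = 20.64
Denominator = 1×136 + 0.032×29.9 + 0.28×120 = 170.6
Vm = 25.4 · ln(0.12102) = 25.4 × (-2.1118) = -53.64 mV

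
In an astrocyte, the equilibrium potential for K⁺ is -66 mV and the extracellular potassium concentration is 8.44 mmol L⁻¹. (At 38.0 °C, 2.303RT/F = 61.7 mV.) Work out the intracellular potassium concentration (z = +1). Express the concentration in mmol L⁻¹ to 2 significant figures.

99 mmol L⁻¹

Nernst: E = (61.7/1) · log₁₀([out]/[in]), so log₁₀([out]/[in]) = -66.0 × 1 / 61.7 = -1.0697.
[out]/[in] = 10^(-1.0697) = 0.08517.
[in] = 8.44 / 0.08517 = 99.09 mmol L⁻¹.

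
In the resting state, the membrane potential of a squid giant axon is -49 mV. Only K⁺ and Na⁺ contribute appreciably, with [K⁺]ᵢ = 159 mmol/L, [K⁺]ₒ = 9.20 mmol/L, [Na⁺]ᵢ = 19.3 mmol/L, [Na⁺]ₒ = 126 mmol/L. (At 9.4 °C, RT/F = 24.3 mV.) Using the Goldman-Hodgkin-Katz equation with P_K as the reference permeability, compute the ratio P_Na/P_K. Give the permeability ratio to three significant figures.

0.0970

Let α = P_Na/P_K. GHK: Vm = 24.3·ln[(Kₒ + α·Naₒ)/(Kᵢ + α·Naᵢ)].
e^(Vm/24.3) = e^(-49.0/24.3) = 0.13313
So 0.13313·(Kᵢ + α·Naᵢ) = Kₒ + α·Naₒ → α = (0.13313·159.0 − 9.2) / (126.0 − 0.13313·19.3)
α = (21.17 − 9.2) / (126.0 − 2.569) = 11.97/123.4 = 0.09695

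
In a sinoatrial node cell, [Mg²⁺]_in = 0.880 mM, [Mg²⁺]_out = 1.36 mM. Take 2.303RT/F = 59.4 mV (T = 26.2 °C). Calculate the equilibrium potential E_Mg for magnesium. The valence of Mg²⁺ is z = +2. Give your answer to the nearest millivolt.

6 mV

E = (59.4/z) · log₁₀([Mg²⁺]_out/[Mg²⁺]_in) with z = +2.
= (59.4/2) · log₁₀(1.36/0.880) = 29.70 · log₁₀(1.545)
= 29.70 · (0.1891) = 5.61 mV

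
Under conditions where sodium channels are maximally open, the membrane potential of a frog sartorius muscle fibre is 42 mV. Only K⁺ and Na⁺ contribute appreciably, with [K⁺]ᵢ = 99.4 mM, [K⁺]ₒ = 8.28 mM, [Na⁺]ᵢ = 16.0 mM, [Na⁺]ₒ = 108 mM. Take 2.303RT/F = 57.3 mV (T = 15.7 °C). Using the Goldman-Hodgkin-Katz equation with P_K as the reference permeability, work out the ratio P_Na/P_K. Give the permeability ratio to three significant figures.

Let α = P_Na/P_K. GHK: Vm = 57.3·log₁₀[(Kₒ + α·Naₒ)/(Kᵢ + α·Naᵢ)].
10^(Vm/57.3) = 10^(42.0/57.3) = 5.4073
So 5.4073·(Kᵢ + α·Naᵢ) = Kₒ + α·Naₒ → α = (5.4073·99.4 − 8.28) / (108.0 − 5.4073·16.0)
α = (537.5 − 8.28) / (108.0 − 86.52) = 529.2/21.48 = 24.63

24.6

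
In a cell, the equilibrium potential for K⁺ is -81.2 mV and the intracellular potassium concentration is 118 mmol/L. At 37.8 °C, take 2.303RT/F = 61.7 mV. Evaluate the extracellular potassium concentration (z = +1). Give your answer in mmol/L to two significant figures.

5.7 mmol/L

Nernst: E = (61.7/1) · log₁₀([out]/[in]), so log₁₀([out]/[in]) = -81.2 × 1 / 61.7 = -1.3160.
[out]/[in] = 10^(-1.3160) = 0.0483.
[out] = 0.0483 × 118 = 5.699 mmol/L.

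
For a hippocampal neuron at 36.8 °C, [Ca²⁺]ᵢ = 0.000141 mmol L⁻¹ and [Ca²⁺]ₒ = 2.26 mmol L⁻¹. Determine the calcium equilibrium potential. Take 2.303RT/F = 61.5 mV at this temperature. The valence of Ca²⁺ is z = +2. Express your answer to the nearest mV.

129 mV

E = (61.5/z) · log₁₀([Ca²⁺]_out/[Ca²⁺]_in) with z = +2.
= (61.5/2) · log₁₀(2.26/0.000141) = 30.75 · log₁₀(1.603e+04)
= 30.75 · (4.2049) = 129.30 mV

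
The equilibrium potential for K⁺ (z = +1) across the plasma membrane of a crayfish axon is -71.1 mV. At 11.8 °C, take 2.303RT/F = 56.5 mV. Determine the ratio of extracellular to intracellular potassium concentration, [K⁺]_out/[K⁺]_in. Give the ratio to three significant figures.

log₁₀([out]/[in]) = E·z/(56.5) = -71.1 × 1 / 56.5 = -1.2584
[out]/[in] = 10^(-1.2584) = 0.05516

0.0552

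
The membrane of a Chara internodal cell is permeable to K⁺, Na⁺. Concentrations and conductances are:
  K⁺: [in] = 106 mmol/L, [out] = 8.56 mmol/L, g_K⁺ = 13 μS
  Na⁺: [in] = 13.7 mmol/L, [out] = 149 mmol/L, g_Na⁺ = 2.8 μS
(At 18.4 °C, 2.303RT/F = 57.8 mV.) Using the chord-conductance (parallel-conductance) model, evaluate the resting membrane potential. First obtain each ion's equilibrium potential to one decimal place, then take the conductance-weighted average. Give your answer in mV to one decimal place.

E_K⁺ = (57.8/1)·log₁₀(8.56/106) = -63.2 mV
E_Na⁺ = (57.8/1)·log₁₀(149/13.7) = 59.9 mV
Vm = (Σ gᵢEᵢ)/(Σ gᵢ) = (13·-63.2 + 2.8·59.9) / (13 + 2.8)
= -653.88 / 15.8 = -41.38 mV

-41.4 mV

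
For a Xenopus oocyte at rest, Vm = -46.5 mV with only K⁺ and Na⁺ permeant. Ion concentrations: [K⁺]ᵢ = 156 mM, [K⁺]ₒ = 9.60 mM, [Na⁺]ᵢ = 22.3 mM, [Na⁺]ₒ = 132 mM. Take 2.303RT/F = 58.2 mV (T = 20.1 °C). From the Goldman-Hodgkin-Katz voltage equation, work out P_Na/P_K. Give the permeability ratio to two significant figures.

0.12

Let α = P_Na/P_K. GHK: Vm = 58.2·log₁₀[(Kₒ + α·Naₒ)/(Kᵢ + α·Naᵢ)].
10^(Vm/58.2) = 10^(-46.5/58.2) = 0.15887
So 0.15887·(Kᵢ + α·Naᵢ) = Kₒ + α·Naₒ → α = (0.15887·156.0 − 9.6) / (132.0 − 0.15887·22.3)
α = (24.78 − 9.6) / (132.0 − 3.543) = 15.18/128.5 = 0.1182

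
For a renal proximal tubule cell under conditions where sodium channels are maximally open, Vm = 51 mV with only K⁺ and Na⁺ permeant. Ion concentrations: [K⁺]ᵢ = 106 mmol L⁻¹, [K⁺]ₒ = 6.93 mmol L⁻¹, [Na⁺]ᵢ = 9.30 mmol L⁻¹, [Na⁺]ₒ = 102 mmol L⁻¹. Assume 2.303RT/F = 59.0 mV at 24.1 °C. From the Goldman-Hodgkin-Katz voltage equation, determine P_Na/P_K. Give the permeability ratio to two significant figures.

Let α = P_Na/P_K. GHK: Vm = 59.0·log₁₀[(Kₒ + α·Naₒ)/(Kᵢ + α·Naᵢ)].
10^(Vm/59.0) = 10^(51.0/59.0) = 7.3182
So 7.3182·(Kᵢ + α·Naᵢ) = Kₒ + α·Naₒ → α = (7.3182·106.0 − 6.93) / (102.0 − 7.3182·9.3)
α = (775.7 − 6.93) / (102.0 − 68.06) = 768.8/33.94 = 22.65

23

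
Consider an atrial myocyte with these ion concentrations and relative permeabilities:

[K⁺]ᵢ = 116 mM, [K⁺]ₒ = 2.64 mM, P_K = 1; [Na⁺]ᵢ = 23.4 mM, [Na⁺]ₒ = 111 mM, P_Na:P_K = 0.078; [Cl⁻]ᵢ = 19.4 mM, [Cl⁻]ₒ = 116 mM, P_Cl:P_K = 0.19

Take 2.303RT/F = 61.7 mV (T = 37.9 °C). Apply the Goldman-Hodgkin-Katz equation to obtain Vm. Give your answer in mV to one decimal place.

Vm = 61.7 · log₁₀[(Σ P·[cation]ₒ + Σ P·[anion]ᵢ) / (Σ P·[cation]ᵢ + Σ P·[anion]ₒ)]
Numerator = 1×2.64 + 0.078×111 + 0.19×19.4 = 14.98
Denominator = 1×116 + 0.078×23.4 + 0.19×116 = 139.9
Vm = 61.7 · log₁₀(0.10713) = 61.7 × (-0.9701) = -59.85 mV

-59.9 mV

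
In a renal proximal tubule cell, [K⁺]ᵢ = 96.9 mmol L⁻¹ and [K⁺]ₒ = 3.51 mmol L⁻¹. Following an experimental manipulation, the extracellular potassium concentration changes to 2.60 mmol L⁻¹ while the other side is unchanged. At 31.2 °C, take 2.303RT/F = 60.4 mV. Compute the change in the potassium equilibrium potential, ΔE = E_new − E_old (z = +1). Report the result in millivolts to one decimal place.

E_old = (60.4/1)·log₁₀(3.51/96.9) = -87.04 mV
E_new = (60.4/1)·log₁₀(2.60/96.9) = -94.91 mV
ΔE = -94.91 − (-87.04) = -7.87 mV

-7.9 mV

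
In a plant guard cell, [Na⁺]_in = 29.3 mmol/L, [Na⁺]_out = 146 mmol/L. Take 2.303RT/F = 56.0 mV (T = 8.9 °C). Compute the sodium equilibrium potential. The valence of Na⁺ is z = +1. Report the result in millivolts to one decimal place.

39.1 mV

E = (56.0/z) · log₁₀([Na⁺]_out/[Na⁺]_in) with z = +1.
= (56.0/1) · log₁₀(146/29.3) = 56.00 · log₁₀(4.983)
= 56.00 · (0.6975) = 39.06 mV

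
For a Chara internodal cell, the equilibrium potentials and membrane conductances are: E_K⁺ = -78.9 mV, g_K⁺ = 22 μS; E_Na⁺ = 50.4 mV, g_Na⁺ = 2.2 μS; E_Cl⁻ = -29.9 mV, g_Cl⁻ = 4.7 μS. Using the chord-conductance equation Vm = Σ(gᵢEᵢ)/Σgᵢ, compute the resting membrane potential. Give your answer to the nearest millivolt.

-61 mV

Σ gᵢEᵢ = 22·(-78.9) + 2.2·(50.4) + 4.7·(-29.9) = -1765.45
Σ gᵢ = 22 + 2.2 + 4.7 = 28.9
Vm = -1765.45 / 28.9 = -61.09 mV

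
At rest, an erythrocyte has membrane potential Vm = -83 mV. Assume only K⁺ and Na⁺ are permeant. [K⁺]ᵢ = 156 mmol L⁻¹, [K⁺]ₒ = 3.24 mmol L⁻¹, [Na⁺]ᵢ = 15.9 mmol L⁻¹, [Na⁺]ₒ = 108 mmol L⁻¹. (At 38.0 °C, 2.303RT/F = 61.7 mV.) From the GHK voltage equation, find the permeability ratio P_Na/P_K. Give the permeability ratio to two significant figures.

0.035

Let α = P_Na/P_K. GHK: Vm = 61.7·log₁₀[(Kₒ + α·Naₒ)/(Kᵢ + α·Naᵢ)].
10^(Vm/61.7) = 10^(-83.0/61.7) = 0.045163
So 0.045163·(Kᵢ + α·Naᵢ) = Kₒ + α·Naₒ → α = (0.045163·156.0 − 3.24) / (108.0 − 0.045163·15.9)
α = (7.045 − 3.24) / (108.0 − 0.7181) = 3.805/107.3 = 0.03547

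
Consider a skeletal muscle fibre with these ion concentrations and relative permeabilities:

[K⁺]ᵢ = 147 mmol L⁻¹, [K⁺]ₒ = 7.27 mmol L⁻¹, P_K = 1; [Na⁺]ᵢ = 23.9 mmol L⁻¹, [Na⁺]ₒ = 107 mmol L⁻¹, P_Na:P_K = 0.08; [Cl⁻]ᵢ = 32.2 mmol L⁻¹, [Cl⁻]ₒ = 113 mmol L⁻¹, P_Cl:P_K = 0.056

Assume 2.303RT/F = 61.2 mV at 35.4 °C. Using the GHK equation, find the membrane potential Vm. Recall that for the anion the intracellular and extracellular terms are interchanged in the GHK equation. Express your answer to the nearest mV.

-58 mV

Vm = 61.2 · log₁₀[(Σ P·[cation]ₒ + Σ P·[anion]ᵢ) / (Σ P·[cation]ᵢ + Σ P·[anion]ₒ)]
Numerator = 1×7.27 + 0.08×107 + 0.056×32.2 = 17.63
Denominator = 1×147 + 0.08×23.9 + 0.056×113 = 155.2
Vm = 61.2 · log₁₀(0.11359) = 61.2 × (-0.9447) = -57.81 mV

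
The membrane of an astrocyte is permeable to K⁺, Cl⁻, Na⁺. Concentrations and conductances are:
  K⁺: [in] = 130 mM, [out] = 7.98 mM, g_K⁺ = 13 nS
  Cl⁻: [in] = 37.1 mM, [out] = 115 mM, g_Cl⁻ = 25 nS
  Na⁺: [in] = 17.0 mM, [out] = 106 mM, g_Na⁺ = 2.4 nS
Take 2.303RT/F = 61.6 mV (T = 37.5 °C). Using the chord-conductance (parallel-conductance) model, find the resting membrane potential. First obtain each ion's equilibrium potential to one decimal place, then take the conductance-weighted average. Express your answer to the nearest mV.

-40 mV

E_K⁺ = (61.6/1)·log₁₀(7.98/130) = -74.7 mV
E_Cl⁻ = (61.6/-1)·log₁₀(115/37.1) = -30.3 mV
E_Na⁺ = (61.6/1)·log₁₀(106/17.0) = 49.0 mV
Vm = (Σ gᵢEᵢ)/(Σ gᵢ) = (13·-74.7 + 25·-30.3 + 2.4·49.0) / (13 + 25 + 2.4)
= -1611.00 / 40.4 = -39.88 mV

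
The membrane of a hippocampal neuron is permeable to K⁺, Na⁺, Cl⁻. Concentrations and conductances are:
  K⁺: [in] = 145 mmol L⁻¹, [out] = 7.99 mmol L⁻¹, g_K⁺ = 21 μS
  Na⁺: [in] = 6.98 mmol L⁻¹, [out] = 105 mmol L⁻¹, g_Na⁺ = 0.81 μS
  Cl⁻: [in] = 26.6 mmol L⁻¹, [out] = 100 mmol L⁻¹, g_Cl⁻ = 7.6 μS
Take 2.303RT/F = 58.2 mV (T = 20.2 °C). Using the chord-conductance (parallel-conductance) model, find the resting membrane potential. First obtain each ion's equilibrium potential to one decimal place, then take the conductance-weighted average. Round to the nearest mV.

E_K⁺ = (58.2/1)·log₁₀(7.99/145) = -73.3 mV
E_Na⁺ = (58.2/1)·log₁₀(105/6.98) = 68.5 mV
E_Cl⁻ = (58.2/-1)·log₁₀(100/26.6) = -33.5 mV
Vm = (Σ gᵢEᵢ)/(Σ gᵢ) = (21·-73.3 + 0.81·68.5 + 7.6·-33.5) / (21 + 0.81 + 7.6)
= -1738.41 / 29.41 = -59.11 mV

-59 mV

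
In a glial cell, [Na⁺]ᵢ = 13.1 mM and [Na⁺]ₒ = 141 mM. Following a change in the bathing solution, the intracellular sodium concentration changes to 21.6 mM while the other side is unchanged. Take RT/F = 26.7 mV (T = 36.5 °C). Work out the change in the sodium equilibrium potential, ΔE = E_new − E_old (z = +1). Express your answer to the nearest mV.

-13 mV

E_old = (26.7/1)·ln(141/13.1) = 63.44 mV
E_new = (26.7/1)·ln(141/21.6) = 50.09 mV
ΔE = 50.09 − (63.44) = -13.35 mV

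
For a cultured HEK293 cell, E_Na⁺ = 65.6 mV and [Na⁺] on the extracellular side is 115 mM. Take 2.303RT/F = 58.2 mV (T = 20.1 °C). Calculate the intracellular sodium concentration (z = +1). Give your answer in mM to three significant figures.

Nernst: E = (58.2/1) · log₁₀([out]/[in]), so log₁₀([out]/[in]) = 65.6 × 1 / 58.2 = 1.1271.
[out]/[in] = 10^(1.1271) = 13.4.
[in] = 115 / 13.4 = 8.581 mM.

8.58 mM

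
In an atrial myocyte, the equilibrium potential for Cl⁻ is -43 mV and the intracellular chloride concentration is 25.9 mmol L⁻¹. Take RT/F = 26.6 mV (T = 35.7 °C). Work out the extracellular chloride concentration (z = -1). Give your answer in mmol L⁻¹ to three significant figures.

Nernst: E = (26.6/-1) · ln([out]/[in]), so ln([out]/[in]) = -43.0 × -1 / 26.6 = 1.6165.
[out]/[in] = e^(1.6165) = 5.036.
[out] = 5.036 × 25.9 = 130.4 mmol L⁻¹.

130 mmol L⁻¹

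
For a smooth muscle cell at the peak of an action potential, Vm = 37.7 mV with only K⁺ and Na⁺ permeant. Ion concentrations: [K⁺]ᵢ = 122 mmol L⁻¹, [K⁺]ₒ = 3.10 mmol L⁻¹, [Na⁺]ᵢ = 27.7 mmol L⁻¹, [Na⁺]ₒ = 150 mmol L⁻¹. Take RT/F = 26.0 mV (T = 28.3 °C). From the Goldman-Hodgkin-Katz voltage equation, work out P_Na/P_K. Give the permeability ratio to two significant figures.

Let α = P_Na/P_K. GHK: Vm = 26.0·ln[(Kₒ + α·Naₒ)/(Kᵢ + α·Naᵢ)].
e^(Vm/26.0) = e^(37.7/26.0) = 4.2631
So 4.2631·(Kᵢ + α·Naᵢ) = Kₒ + α·Naₒ → α = (4.2631·122.0 − 3.1) / (150.0 − 4.2631·27.7)
α = (520.1 − 3.1) / (150.0 − 118.1) = 517/31.91 = 16.2

16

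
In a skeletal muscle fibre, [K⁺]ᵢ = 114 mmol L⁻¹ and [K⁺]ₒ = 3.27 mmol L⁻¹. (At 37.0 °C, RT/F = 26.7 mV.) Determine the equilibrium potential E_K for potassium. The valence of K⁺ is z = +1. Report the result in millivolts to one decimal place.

E = (26.7/z) · ln([K⁺]_out/[K⁺]_in) with z = +1.
= (26.7/1) · ln(3.27/114) = 26.70 · ln(0.02868)
= 26.70 · (-3.5514) = -94.82 mV

-94.8 mV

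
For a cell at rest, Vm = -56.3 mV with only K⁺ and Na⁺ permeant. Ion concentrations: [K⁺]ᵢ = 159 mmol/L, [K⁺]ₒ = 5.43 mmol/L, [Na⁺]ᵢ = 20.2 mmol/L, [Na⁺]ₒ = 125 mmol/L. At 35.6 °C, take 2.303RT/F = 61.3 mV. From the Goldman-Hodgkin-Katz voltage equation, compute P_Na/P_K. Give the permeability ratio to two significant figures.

Let α = P_Na/P_K. GHK: Vm = 61.3·log₁₀[(Kₒ + α·Naₒ)/(Kᵢ + α·Naᵢ)].
10^(Vm/61.3) = 10^(-56.3/61.3) = 0.12066
So 0.12066·(Kᵢ + α·Naᵢ) = Kₒ + α·Naₒ → α = (0.12066·159.0 − 5.43) / (125.0 − 0.12066·20.2)
α = (19.19 − 5.43) / (125.0 − 2.437) = 13.76/122.6 = 0.1122

0.11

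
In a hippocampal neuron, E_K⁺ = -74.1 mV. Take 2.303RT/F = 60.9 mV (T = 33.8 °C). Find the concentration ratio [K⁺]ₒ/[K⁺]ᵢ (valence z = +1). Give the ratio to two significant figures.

0.061

log₁₀([out]/[in]) = E·z/(60.9) = -74.1 × 1 / 60.9 = -1.2167
[out]/[in] = 10^(-1.2167) = 0.06071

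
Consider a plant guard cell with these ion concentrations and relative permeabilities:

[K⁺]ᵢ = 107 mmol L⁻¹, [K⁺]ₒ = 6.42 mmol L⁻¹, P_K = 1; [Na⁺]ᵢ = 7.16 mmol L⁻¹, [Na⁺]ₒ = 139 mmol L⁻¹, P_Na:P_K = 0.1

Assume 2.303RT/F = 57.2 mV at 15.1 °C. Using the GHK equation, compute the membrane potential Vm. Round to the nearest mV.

-41 mV

Vm = 57.2 · log₁₀[(Σ P·[cation]ₒ + Σ P·[anion]ᵢ) / (Σ P·[cation]ᵢ + Σ P·[anion]ₒ)]
Numerator = 1×6.42 + 0.1×139 = 20.32
Denominator = 1×107 + 0.1×7.16 = 107.7
Vm = 57.2 · log₁₀(0.18864) = 57.2 × (-0.7244) = -41.43 mV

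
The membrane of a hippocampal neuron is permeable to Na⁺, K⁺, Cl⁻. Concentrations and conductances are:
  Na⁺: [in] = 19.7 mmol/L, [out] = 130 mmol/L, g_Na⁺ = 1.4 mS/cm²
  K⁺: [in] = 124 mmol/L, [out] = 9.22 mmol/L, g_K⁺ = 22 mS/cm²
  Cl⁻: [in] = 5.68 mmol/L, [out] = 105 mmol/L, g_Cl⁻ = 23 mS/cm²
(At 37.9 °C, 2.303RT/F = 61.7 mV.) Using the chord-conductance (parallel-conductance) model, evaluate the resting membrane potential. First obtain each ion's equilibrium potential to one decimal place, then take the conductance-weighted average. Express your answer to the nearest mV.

-70 mV

E_Na⁺ = (61.7/1)·log₁₀(130/19.7) = 50.6 mV
E_K⁺ = (61.7/1)·log₁₀(9.22/124) = -69.6 mV
E_Cl⁻ = (61.7/-1)·log₁₀(105/5.68) = -78.2 mV
Vm = (Σ gᵢEᵢ)/(Σ gᵢ) = (1.4·50.6 + 22·-69.6 + 23·-78.2) / (1.4 + 22 + 23)
= -3258.96 / 46.4 = -70.24 mV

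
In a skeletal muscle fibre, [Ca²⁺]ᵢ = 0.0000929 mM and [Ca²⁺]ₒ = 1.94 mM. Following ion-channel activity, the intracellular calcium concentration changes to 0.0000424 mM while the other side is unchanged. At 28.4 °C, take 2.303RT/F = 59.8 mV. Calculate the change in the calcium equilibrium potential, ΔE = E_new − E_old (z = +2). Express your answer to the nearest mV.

10 mV

E_old = (59.8/2)·log₁₀(1.94/0.0000929) = 129.16 mV
E_new = (59.8/2)·log₁₀(1.94/0.0000424) = 139.35 mV
ΔE = 139.35 − (129.16) = 10.19 mV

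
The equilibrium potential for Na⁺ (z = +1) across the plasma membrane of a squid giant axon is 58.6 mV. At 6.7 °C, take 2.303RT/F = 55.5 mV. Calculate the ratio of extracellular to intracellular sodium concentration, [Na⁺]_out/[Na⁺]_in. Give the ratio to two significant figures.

log₁₀([out]/[in]) = E·z/(55.5) = 58.6 × 1 / 55.5 = 1.0559
[out]/[in] = 10^(1.0559) = 11.37

11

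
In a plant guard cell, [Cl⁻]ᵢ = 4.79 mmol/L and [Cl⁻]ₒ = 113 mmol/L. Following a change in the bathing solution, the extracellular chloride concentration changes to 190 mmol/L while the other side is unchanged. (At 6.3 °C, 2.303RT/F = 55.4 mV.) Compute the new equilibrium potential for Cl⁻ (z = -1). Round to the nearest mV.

-89 mV

After the shift: [Cl⁻]_out = 190, [Cl⁻]_in = 4.79 mmol/L.
E_new = (55.4/-1)·log₁₀(190/4.79) = -55.40 · (1.5984) = -88.55 mV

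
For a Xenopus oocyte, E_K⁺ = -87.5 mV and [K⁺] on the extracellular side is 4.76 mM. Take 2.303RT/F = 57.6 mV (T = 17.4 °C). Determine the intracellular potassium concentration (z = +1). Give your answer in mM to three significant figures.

157 mM

Nernst: E = (57.6/1) · log₁₀([out]/[in]), so log₁₀([out]/[in]) = -87.5 × 1 / 57.6 = -1.5191.
[out]/[in] = 10^(-1.5191) = 0.03026.
[in] = 4.76 / 0.03026 = 157.3 mM.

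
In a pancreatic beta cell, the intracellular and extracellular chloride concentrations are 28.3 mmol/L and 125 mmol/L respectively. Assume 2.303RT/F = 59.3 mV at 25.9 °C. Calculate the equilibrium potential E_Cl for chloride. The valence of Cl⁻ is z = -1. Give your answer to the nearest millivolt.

-38 mV

E = (59.3/z) · log₁₀([Cl⁻]_out/[Cl⁻]_in) with z = -1.
For an anion, dividing by z = -1 reverses the sign.
= (59.3/-1) · log₁₀(125/28.3) = -59.30 · log₁₀(4.417)
= -59.30 · (0.6451) = -38.26 mV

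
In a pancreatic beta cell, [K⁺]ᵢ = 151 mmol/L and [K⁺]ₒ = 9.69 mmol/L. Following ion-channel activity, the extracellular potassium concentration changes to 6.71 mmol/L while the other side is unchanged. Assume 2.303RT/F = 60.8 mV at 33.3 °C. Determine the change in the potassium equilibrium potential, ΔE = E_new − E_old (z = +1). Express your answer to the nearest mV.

-10 mV

E_old = (60.8/1)·log₁₀(9.69/151) = -72.51 mV
E_new = (60.8/1)·log₁₀(6.71/151) = -82.22 mV
ΔE = -82.22 − (-72.51) = -9.70 mV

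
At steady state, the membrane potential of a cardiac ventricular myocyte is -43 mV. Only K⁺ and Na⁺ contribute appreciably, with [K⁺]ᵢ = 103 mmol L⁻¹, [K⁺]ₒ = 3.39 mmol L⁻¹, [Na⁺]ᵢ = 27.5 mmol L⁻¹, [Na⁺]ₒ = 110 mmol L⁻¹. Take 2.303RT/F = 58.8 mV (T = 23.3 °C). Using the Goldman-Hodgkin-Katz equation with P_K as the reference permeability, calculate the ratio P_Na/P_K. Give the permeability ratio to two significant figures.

0.15

Let α = P_Na/P_K. GHK: Vm = 58.8·log₁₀[(Kₒ + α·Naₒ)/(Kᵢ + α·Naᵢ)].
10^(Vm/58.8) = 10^(-43.0/58.8) = 0.18566
So 0.18566·(Kᵢ + α·Naᵢ) = Kₒ + α·Naₒ → α = (0.18566·103.0 − 3.39) / (110.0 − 0.18566·27.5)
α = (19.12 − 3.39) / (110.0 − 5.106) = 15.73/104.9 = 0.15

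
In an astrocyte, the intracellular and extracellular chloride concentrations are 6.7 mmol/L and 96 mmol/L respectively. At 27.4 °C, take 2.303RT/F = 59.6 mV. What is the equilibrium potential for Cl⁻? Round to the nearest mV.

-69 mV

E = (59.6/z) · log₁₀([Cl⁻]_out/[Cl⁻]_in) with z = -1.
For an anion, dividing by z = -1 reverses the sign.
= (59.6/-1) · log₁₀(96/6.7) = -59.60 · log₁₀(14.33)
= -59.60 · (1.1562) = -68.91 mV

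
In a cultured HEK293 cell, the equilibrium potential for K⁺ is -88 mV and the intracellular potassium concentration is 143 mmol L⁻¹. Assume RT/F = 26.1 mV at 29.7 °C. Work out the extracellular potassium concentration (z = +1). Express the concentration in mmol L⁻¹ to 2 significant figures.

4.9 mmol L⁻¹

Nernst: E = (26.1/1) · ln([out]/[in]), so ln([out]/[in]) = -88.0 × 1 / 26.1 = -3.3716.
[out]/[in] = e^(-3.3716) = 0.03433.
[out] = 0.03433 × 143 = 4.91 mmol L⁻¹.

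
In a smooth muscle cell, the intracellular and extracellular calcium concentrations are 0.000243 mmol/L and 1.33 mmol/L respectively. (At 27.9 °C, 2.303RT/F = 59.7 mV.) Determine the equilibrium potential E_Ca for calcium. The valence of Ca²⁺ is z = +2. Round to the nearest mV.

112 mV

E = (59.7/z) · log₁₀([Ca²⁺]_out/[Ca²⁺]_in) with z = +2.
= (59.7/2) · log₁₀(1.33/0.000243) = 29.85 · log₁₀(5473)
= 29.85 · (3.7382) = 111.59 mV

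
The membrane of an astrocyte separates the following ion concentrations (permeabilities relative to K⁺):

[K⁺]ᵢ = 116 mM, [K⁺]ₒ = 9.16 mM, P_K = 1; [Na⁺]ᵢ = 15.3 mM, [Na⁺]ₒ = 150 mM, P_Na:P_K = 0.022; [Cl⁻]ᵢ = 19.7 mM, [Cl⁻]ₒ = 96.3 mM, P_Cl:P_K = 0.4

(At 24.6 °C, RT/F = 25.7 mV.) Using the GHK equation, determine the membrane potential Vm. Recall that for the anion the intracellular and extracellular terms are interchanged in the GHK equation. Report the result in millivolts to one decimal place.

Vm = 25.7 · ln[(Σ P·[cation]ₒ + Σ P·[anion]ᵢ) / (Σ P·[cation]ᵢ + Σ P·[anion]ₒ)]
Numerator = 1×9.16 + 0.022×150 + 0.4×19.7 = 20.34
Denominator = 1×116 + 0.022×15.3 + 0.4×96.3 = 154.9
Vm = 25.7 · ln(0.13135) = 25.7 × (-2.0299) = -52.17 mV

-52.2 mV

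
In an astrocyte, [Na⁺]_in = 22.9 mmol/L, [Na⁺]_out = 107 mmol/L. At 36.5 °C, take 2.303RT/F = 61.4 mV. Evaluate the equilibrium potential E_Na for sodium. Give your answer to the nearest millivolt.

41 mV

E = (61.4/z) · log₁₀([Na⁺]_out/[Na⁺]_in) with z = +1.
= (61.4/1) · log₁₀(107/22.9) = 61.40 · log₁₀(4.672)
= 61.40 · (0.6695) = 41.11 mV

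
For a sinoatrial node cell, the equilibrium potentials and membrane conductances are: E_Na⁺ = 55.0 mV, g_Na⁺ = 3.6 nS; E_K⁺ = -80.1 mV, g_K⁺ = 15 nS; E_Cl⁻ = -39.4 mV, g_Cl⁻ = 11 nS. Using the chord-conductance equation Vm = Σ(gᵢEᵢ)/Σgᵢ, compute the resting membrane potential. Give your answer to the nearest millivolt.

Σ gᵢEᵢ = 3.6·(55.0) + 15·(-80.1) + 11·(-39.4) = -1436.90
Σ gᵢ = 3.6 + 15 + 11 = 29.6
Vm = -1436.90 / 29.6 = -48.54 mV

-49 mV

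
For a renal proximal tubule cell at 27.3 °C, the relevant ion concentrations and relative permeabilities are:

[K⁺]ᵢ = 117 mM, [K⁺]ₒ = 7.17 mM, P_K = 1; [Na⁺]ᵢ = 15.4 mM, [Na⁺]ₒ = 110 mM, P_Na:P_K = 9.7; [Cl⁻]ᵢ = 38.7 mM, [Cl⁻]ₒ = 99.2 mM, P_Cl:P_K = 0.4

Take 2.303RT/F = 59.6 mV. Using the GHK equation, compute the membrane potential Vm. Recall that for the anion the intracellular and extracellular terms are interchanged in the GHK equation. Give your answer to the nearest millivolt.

33 mV

Vm = 59.6 · log₁₀[(Σ P·[cation]ₒ + Σ P·[anion]ᵢ) / (Σ P·[cation]ᵢ + Σ P·[anion]ₒ)]
Numerator = 1×7.17 + 9.7×110 + 0.4×38.7 = 1090
Denominator = 1×117 + 9.7×15.4 + 0.4×99.2 = 306.1
Vm = 59.6 · log₁₀(3.5602) = 59.6 × (0.5515) = 32.87 mV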